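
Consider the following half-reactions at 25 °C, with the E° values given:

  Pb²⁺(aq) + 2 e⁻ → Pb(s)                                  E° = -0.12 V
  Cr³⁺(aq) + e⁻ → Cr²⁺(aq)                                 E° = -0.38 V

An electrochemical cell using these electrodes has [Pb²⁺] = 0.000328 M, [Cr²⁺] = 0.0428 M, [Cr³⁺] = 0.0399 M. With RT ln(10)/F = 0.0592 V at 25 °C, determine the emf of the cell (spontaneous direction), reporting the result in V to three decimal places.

+0.159 V

Pb²⁺/Pb is the cathode (higher E°), Cr³⁺/Cr²⁺ the anode: E°cell = -0.12 − (-0.38) = +0.26 V, n = 2.
Overall: Pb²⁺(aq) + 2 Cr²⁺(aq) → Pb(s) + 2 Cr³⁺(aq)
Q = [Cr³⁺]^2 / ([Pb²⁺]·[Cr²⁺]^2); log Q = 3.423.
E = E° − (0.0592/n) log Q = +0.26 − (0.0592/2)(3.423) = +0.159 V.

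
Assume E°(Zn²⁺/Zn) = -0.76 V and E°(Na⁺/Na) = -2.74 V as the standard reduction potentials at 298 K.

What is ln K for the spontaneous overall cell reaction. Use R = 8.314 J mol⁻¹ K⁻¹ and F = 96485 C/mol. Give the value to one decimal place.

Cathode: Zn²⁺/Zn; anode: Na⁺/Na. E°cell = (-0.76) − (-2.74) = +1.98 V, with n = 2.
ΔG° = −nFE° = −RT ln K, so ln K = nFE°/(RT) = (2)(96485)(+1.98) / ((8.314)(298)) = 154.216.

154.2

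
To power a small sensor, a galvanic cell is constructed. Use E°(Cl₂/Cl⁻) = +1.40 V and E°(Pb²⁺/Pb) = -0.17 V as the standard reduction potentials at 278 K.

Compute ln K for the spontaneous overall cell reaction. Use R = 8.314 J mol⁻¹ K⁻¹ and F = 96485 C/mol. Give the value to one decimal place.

Cathode: Cl₂/Cl⁻; anode: Pb²⁺/Pb. E°cell = (+1.40) − (-0.17) = +1.57 V, with n = 2.
ΔG° = −nFE° = −RT ln K, so ln K = nFE°/(RT) = (2)(96485)(+1.57) / ((8.314)(278)) = 131.079.

131.1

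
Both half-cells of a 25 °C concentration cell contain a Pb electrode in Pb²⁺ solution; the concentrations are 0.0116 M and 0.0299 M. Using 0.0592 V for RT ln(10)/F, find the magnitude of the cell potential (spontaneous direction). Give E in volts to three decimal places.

+0.012 V

For a concentration cell E°cell = 0. The 0.0299 M side is the cathode (reduction is favoured where [Pb²⁺] is higher).
With n = 2, E = −(0.0592/2) log([Pb²⁺]ₐₙ/[Pb²⁺]꜀ₐₜ) = −(0.0592/2) log(0.0116/0.0299) = −(0.0592/2)(-0.411) = +0.012 V.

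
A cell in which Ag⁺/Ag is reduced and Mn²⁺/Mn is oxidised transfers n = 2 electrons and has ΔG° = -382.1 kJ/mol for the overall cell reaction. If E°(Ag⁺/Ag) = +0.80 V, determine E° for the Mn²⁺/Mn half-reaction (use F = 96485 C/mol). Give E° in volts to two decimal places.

-1.18 V

E°cell = −ΔG°/(nF) = −(-382.1×10³)/((2)(96485)) = +1.980 V.
Since Ag⁺/Ag is the cathode and Mn²⁺/Mn the anode, E°cell = E°(Ag⁺/Ag) − E°(Mn²⁺/Mn).
So E°(Mn²⁺/Mn) = E°(Ag⁺/Ag) − E°cell = (+0.80) − (+1.980) = -1.18 V.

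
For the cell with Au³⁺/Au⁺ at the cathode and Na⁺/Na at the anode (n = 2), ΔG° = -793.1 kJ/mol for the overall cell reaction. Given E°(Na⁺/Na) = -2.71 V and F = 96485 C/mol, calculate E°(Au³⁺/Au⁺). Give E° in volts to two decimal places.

E°cell = −ΔG°/(nF) = −(-793.1×10³)/((2)(96485)) = +4.110 V.
Since Au³⁺/Au⁺ is the cathode and Na⁺/Na the anode, E°cell = E°(Au³⁺/Au⁺) − E°(Na⁺/Na).
So E°(Au³⁺/Au⁺) = E°cell + E°(Na⁺/Na) = +4.110 + (-2.71) = +1.40 V.

+1.40 V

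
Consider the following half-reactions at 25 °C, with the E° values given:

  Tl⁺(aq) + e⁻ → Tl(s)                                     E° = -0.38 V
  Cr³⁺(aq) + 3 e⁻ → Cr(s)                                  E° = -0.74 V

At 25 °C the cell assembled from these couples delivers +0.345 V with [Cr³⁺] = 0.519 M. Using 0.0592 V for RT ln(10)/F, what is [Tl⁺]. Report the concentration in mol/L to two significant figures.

0.45 M

Tl⁺/Tl is the cathode, Cr³⁺/Cr the anode: E°cell = +0.36 V, n = 3.
Overall reaction: 3 Tl⁺(aq) + Cr(s) → 3 Tl(s) + Cr³⁺(aq); Q = [Cr³⁺]^1/[Tl⁺]^3.
From E = E° − (0.0592/n) log Q: log Q = (E° − E)·n/0.0592 = (+0.36 − (+0.345))·3/0.0592 = 0.7601.
So 3·log[Tl⁺] = 1·log(0.519) − log Q = -0.2848 − (0.7601) = -1.0449; log[Tl⁺] = -1.0449 / 3 = -0.3483; [Tl⁺] = 10^(-0.3483) ≈ 0.45 M.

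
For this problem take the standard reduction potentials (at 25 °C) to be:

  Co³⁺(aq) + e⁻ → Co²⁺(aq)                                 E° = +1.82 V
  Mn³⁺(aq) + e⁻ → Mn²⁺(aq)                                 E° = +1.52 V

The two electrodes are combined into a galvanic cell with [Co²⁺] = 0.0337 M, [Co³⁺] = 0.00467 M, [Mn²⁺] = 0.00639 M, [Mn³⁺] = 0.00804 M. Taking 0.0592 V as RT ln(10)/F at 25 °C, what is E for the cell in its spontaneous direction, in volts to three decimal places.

+0.243 V

Co³⁺/Co²⁺ is the cathode (higher E°), Mn³⁺/Mn²⁺ the anode: E°cell = +1.82 − (+1.52) = +0.30 V, n = 1.
Overall: Co³⁺(aq) + Mn²⁺(aq) → Co²⁺(aq) + Mn³⁺(aq)
Q = [Co²⁺]·[Mn³⁺] / ([Co³⁺]·[Mn²⁺]); log Q = 0.958.
E = E° − (0.0592/n) log Q = +0.30 − (0.0592/1)(0.958) = +0.243 V.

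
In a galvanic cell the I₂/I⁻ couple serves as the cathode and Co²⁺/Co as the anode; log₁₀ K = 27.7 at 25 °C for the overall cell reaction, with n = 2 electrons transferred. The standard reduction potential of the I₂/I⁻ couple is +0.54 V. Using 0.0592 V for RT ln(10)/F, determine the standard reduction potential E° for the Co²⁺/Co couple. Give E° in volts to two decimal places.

-0.28 V

E°cell = (0.0592/n)·log K = (0.0592/2)(27.7) = +0.820 V.
Since I₂/I⁻ is the cathode and Co²⁺/Co the anode, E°cell = E°(I₂/I⁻) − E°(Co²⁺/Co).
So E°(Co²⁺/Co) = E°(I₂/I⁻) − E°cell = (+0.54) − (+0.820) = -0.28 V.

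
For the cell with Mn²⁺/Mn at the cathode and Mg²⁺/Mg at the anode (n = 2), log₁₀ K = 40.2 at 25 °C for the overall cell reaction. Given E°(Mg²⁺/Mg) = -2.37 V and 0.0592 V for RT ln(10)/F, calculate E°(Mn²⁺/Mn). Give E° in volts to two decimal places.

-1.18 V

E°cell = (0.0592/n)·log K = (0.0592/2)(40.2) = +1.190 V.
Since Mn²⁺/Mn is the cathode and Mg²⁺/Mg the anode, E°cell = E°(Mn²⁺/Mn) − E°(Mg²⁺/Mg).
So E°(Mn²⁺/Mn) = E°cell + E°(Mg²⁺/Mg) = +1.190 + (-2.37) = -1.18 V.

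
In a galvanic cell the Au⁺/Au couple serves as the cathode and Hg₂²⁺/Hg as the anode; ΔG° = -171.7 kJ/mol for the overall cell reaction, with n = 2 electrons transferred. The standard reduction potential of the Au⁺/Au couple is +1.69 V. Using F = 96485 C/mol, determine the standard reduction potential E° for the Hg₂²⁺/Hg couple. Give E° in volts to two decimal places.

E°cell = −ΔG°/(nF) = −(-171.7×10³)/((2)(96485)) = +0.890 V.
Since Au⁺/Au is the cathode and Hg₂²⁺/Hg the anode, E°cell = E°(Au⁺/Au) − E°(Hg₂²⁺/Hg).
So E°(Hg₂²⁺/Hg) = E°(Au⁺/Au) − E°cell = (+1.69) − (+0.890) = +0.80 V.

+0.80 V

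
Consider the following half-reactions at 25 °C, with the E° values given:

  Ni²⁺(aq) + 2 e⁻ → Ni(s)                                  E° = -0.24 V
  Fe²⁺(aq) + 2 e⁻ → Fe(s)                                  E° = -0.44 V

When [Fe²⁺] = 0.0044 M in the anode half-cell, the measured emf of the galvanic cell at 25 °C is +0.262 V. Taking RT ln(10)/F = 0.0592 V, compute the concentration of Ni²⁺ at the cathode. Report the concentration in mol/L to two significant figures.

0.55 M

Ni²⁺/Ni is the cathode, Fe²⁺/Fe the anode: E°cell = +0.20 V, n = 2.
Overall reaction: Ni²⁺(aq) + Fe(s) → Ni(s) + Fe²⁺(aq); Q = [Fe²⁺]^1/[Ni²⁺]^1.
From E = E° − (0.0592/n) log Q: log Q = (E° − E)·n/0.0592 = (+0.20 − (+0.262))·2/0.0592 = -2.0946.
So 1·log[Ni²⁺] = 1·log(0.0044) − log Q = -2.3565 − (-2.0946) = -0.2619; [Ni²⁺] = 10^(-0.2619) ≈ 0.55 M.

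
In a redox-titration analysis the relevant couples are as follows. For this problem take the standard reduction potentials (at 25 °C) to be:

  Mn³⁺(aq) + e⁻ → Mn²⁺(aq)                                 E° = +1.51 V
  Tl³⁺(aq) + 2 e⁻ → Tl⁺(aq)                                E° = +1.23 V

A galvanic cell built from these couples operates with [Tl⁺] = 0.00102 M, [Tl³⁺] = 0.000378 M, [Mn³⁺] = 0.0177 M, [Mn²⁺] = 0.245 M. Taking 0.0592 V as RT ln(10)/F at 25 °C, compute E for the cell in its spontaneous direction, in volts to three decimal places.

Mn³⁺/Mn²⁺ is the cathode (higher E°), Tl³⁺/Tl⁺ the anode: E°cell = +1.51 − (+1.23) = +0.28 V, n = 2.
Overall: 2 Mn³⁺(aq) + Tl⁺(aq) → 2 Mn²⁺(aq) + Tl³⁺(aq)
Q = [Mn²⁺]^2·[Tl³⁺] / ([Mn³⁺]^2·[Tl⁺]); log Q = 1.851.
E = E° − (0.0592/n) log Q = +0.28 − (0.0592/2)(1.851) = +0.225 V.

+0.225 V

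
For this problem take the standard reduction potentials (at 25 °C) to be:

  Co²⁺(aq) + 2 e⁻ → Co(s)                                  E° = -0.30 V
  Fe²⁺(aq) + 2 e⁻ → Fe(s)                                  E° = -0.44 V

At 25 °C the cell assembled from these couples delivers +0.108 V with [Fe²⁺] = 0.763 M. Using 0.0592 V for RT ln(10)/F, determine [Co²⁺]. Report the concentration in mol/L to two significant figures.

Co²⁺/Co is the cathode, Fe²⁺/Fe the anode: E°cell = +0.14 V, n = 2.
Overall reaction: Co²⁺(aq) + Fe(s) → Co(s) + Fe²⁺(aq); Q = [Fe²⁺]^1/[Co²⁺]^1.
From E = E° − (0.0592/n) log Q: log Q = (E° − E)·n/0.0592 = (+0.14 − (+0.108))·2/0.0592 = 1.0811.
So 1·log[Co²⁺] = 1·log(0.763) − log Q = -0.1175 − (1.0811) = -1.1986; [Co²⁺] = 10^(-1.1986) ≈ 0.063 M.

0.063 M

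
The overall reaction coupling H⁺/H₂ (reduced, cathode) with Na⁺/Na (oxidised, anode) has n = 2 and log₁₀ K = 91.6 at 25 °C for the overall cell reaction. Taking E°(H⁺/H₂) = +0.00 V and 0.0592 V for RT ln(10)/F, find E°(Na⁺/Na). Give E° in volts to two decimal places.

-2.71 V

E°cell = (0.0592/n)·log K = (0.0592/2)(91.6) = +2.711 V.
Since H⁺/H₂ is the cathode and Na⁺/Na the anode, E°cell = E°(H⁺/H₂) − E°(Na⁺/Na).
So E°(Na⁺/Na) = E°(H⁺/H₂) − E°cell = (+0.00) − (+2.711) = -2.71 V.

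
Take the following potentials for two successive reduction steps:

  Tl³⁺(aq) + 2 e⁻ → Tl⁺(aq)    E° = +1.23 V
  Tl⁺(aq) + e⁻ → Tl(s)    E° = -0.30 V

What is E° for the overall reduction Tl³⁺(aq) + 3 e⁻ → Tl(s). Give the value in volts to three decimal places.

+0.720 V

Adding the free-energy changes (−nFE°) of the two steps gives −n₃FE°₃ = −n₁FE°₁ − n₂FE°₂.
E°₃ = (2×+1.23 + 1×-0.30) / 3 = (+2.160) / 3 = +0.720 V.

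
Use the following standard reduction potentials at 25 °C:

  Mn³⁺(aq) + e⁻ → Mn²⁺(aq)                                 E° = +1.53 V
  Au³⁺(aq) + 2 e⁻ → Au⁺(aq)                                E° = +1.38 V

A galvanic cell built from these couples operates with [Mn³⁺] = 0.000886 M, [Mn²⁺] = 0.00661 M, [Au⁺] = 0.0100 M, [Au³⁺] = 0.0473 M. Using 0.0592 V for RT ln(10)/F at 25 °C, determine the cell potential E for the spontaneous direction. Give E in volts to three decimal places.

Mn³⁺/Mn²⁺ is the cathode (higher E°), Au³⁺/Au⁺ the anode: E°cell = +1.53 − (+1.38) = +0.15 V, n = 2.
Overall: 2 Mn³⁺(aq) + Au⁺(aq) → 2 Mn²⁺(aq) + Au³⁺(aq)
Q = [Mn²⁺]^2·[Au³⁺] / ([Mn³⁺]^2·[Au⁺]); log Q = 2.420.
E = E° − (0.0592/n) log Q = +0.15 − (0.0592/2)(2.420) = +0.078 V.

+0.078 V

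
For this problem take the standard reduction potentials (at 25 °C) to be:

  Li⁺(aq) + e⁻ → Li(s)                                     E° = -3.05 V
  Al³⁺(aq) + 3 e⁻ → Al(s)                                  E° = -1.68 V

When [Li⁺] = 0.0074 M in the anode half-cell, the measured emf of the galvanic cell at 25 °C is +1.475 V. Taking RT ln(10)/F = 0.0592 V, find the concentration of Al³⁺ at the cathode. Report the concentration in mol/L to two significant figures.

0.085 M

Al³⁺/Al is the cathode, Li⁺/Li the anode: E°cell = +1.37 V, n = 3.
Overall reaction: Al³⁺(aq) + 3 Li(s) → Al(s) + 3 Li⁺(aq); Q = [Li⁺]^3/[Al³⁺]^1.
From E = E° − (0.0592/n) log Q: log Q = (E° − E)·n/0.0592 = (+1.37 − (+1.475))·3/0.0592 = -5.3209.
So 1·log[Al³⁺] = 3·log(0.0074) − log Q = -6.3923 − (-5.3209) = -1.0714; [Al³⁺] = 10^(-1.0714) ≈ 0.085 M.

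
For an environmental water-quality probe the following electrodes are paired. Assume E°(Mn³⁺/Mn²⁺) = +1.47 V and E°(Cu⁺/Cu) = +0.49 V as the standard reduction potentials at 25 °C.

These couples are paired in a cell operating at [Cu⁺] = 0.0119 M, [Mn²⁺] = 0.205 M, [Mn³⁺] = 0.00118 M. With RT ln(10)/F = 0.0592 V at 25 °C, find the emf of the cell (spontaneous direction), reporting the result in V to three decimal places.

+0.961 V

Mn³⁺/Mn²⁺ is the cathode (higher E°), Cu⁺/Cu the anode: E°cell = +1.47 − (+0.49) = +0.98 V, n = 1.
Overall: Mn³⁺(aq) + Cu(s) → Mn²⁺(aq) + Cu⁺(aq)
Q = [Mn²⁺]·[Cu⁺] / ([Mn³⁺]); log Q = 0.315.
E = E° − (0.0592/n) log Q = +0.98 − (0.0592/1)(0.315) = +0.961 V.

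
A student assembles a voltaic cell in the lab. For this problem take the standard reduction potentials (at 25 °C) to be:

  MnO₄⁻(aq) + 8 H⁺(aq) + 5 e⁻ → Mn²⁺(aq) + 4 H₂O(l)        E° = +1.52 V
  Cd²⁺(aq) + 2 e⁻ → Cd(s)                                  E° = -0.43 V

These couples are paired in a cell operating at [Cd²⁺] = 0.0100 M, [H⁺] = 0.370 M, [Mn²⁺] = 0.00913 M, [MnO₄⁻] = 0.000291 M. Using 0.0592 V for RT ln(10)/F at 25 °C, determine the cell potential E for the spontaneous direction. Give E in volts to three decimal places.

+1.951 V

MnO₄⁻/Mn²⁺ is the cathode (higher E°), Cd²⁺/Cd the anode: E°cell = +1.52 − (-0.43) = +1.95 V, n = 10.
Overall: 2 MnO₄⁻(aq) + 16 H⁺(aq) + 5 Cd(s) → 2 Mn²⁺(aq) + 8 H₂O(l) + 5 Cd²⁺(aq)
Q = [Mn²⁺]^2·[Cd²⁺]^5 / ([MnO₄⁻]^2·[H⁺]^16); log Q = -0.098.
E = E° − (0.0592/n) log Q = +1.95 − (0.0592/10)(-0.098) = +1.951 V.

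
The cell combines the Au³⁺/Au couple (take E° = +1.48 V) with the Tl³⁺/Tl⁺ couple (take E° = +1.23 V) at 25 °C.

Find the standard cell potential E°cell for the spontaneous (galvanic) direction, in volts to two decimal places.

+0.25 V

The Au³⁺/Au couple has the higher reduction potential, so it is the cathode; Tl³⁺/Tl⁺ is oxidised at the anode.
E°cell = E°(cathode) − E°(anode) = (+1.48) − (+1.23) = +0.25 V.
Since E°cell > 0, the reaction is spontaneous under standard conditions.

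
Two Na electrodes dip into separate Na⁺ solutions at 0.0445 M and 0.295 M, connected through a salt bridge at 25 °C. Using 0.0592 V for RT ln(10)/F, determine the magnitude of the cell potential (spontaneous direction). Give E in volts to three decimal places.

For a concentration cell E°cell = 0. The 0.295 M side is the cathode (reduction is favoured where [Na⁺] is higher).
With n = 1, E = −(0.0592/1) log([Na⁺]ₐₙ/[Na⁺]꜀ₐₜ) = −(0.0592/1) log(0.0445/0.295) = −(0.0592/1)(-0.821) = +0.049 V.

+0.049 V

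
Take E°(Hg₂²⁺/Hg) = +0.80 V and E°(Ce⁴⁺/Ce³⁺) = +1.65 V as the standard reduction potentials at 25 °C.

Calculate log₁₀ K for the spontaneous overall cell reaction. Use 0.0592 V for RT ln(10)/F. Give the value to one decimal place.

Cathode: Ce⁴⁺/Ce³⁺; anode: Hg₂²⁺/Hg. E°cell = +0.85 V, n = 2.
log K = nE°cell / 0.0592 = (2)(+0.85) / 0.0592 = 28.7.

28.7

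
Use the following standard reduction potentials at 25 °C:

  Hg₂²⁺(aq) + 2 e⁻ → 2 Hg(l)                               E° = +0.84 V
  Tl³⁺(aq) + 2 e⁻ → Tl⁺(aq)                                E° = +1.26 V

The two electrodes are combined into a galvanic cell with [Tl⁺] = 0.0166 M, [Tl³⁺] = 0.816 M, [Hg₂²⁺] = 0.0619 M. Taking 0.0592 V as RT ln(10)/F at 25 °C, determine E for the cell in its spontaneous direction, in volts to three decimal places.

+0.506 V

Tl³⁺/Tl⁺ is the cathode (higher E°), Hg₂²⁺/Hg the anode: E°cell = +1.26 − (+0.84) = +0.42 V, n = 2.
Overall: Tl³⁺(aq) + 2 Hg(l) → Tl⁺(aq) + Hg₂²⁺(aq)
Q = [Tl⁺]·[Hg₂²⁺] / ([Tl³⁺]); log Q = -2.900.
E = E° − (0.0592/n) log Q = +0.42 − (0.0592/2)(-2.900) = +0.506 V.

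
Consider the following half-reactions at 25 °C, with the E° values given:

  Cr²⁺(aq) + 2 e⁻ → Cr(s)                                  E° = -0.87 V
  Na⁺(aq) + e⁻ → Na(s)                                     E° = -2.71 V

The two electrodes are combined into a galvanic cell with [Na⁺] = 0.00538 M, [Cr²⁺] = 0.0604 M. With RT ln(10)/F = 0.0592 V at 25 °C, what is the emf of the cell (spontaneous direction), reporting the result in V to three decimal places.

+1.938 V

Cr²⁺/Cr is the cathode (higher E°), Na⁺/Na the anode: E°cell = -0.87 − (-2.71) = +1.84 V, n = 2.
Overall: Cr²⁺(aq) + 2 Na(s) → Cr(s) + 2 Na⁺(aq)
Q = [Na⁺]^2 / ([Cr²⁺]); log Q = -3.319.
E = E° − (0.0592/n) log Q = +1.84 − (0.0592/2)(-3.319) = +1.938 V.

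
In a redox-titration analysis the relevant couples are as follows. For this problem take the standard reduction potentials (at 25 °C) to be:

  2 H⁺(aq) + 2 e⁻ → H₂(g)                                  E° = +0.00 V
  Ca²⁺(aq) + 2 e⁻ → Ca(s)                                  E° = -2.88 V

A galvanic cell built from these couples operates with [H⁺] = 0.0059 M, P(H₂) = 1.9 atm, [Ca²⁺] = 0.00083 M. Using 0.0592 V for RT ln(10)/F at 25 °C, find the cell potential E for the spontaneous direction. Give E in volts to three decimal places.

+2.831 V

H⁺/H₂ is the cathode (higher E°), Ca²⁺/Ca the anode: E°cell = +0.00 − (-2.88) = +2.88 V, n = 2.
Overall: 2 H⁺(aq) + Ca(s) → H₂(g) + Ca²⁺(aq)
Q = P(H₂)·[Ca²⁺] / ([H⁺]^2); log Q = 1.656.
E = E° − (0.0592/n) log Q = +2.88 − (0.0592/2)(1.656) = +2.831 V.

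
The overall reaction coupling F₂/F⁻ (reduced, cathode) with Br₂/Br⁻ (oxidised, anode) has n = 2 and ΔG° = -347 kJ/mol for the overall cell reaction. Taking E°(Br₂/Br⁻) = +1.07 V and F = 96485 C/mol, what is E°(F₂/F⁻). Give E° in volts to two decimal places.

E°cell = −ΔG°/(nF) = −(-347×10³)/((2)(96485)) = +1.798 V.
Since F₂/F⁻ is the cathode and Br₂/Br⁻ the anode, E°cell = E°(F₂/F⁻) − E°(Br₂/Br⁻).
So E°(F₂/F⁻) = E°cell + E°(Br₂/Br⁻) = +1.798 + (+1.07) = +2.87 V.

+2.87 V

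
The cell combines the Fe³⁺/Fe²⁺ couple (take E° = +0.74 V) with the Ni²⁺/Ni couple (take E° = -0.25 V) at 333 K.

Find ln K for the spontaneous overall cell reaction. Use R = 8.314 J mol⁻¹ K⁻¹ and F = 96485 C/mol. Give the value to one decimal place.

69.0

Cathode: Fe³⁺/Fe²⁺; anode: Ni²⁺/Ni. E°cell = (+0.74) − (-0.25) = +0.99 V, with n = 2.
ΔG° = −nFE° = −RT ln K, so ln K = nFE°/(RT) = (2)(96485)(+0.99) / ((8.314)(333)) = 69.003.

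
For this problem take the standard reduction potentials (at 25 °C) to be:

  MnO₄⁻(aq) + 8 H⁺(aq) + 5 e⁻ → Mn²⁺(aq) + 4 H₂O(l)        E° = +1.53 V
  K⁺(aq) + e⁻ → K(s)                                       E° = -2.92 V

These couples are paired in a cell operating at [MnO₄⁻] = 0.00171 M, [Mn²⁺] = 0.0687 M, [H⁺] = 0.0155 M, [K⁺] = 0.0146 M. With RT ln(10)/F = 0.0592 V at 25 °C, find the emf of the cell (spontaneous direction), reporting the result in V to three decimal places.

MnO₄⁻/Mn²⁺ is the cathode (higher E°), K⁺/K the anode: E°cell = +1.53 − (-2.92) = +4.45 V, n = 5.
Overall: MnO₄⁻(aq) + 8 H⁺(aq) + 5 K(s) → Mn²⁺(aq) + 4 H₂O(l) + 5 K⁺(aq)
Q = [Mn²⁺]·[K⁺]^5 / ([MnO₄⁻]·[H⁺]^8); log Q = 6.903.
E = E° − (0.0592/n) log Q = +4.45 − (0.0592/5)(6.903) = +4.368 V.

+4.368 V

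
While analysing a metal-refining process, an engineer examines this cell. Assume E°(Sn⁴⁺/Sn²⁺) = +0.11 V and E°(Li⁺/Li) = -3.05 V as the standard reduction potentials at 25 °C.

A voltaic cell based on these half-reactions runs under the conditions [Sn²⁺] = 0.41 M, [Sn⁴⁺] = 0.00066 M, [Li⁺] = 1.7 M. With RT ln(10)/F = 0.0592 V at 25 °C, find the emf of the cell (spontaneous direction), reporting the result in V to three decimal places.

+3.064 V

Sn⁴⁺/Sn²⁺ is the cathode (higher E°), Li⁺/Li the anode: E°cell = +0.11 − (-3.05) = +3.16 V, n = 2.
Overall: Sn⁴⁺(aq) + 2 Li(s) → Sn²⁺(aq) + 2 Li⁺(aq)
Q = [Sn²⁺]·[Li⁺]^2 / ([Sn⁴⁺]); log Q = 3.254.
E = E° − (0.0592/n) log Q = +3.16 − (0.0592/2)(3.254) = +3.064 V.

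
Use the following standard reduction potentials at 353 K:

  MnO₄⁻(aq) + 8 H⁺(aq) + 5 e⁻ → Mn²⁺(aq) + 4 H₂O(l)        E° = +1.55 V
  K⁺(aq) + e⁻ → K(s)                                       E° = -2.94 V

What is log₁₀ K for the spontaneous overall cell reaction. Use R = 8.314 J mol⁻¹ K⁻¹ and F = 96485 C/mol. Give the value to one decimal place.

Cathode: MnO₄⁻/Mn²⁺; anode: K⁺/K. E°cell = (+1.55) − (-2.94) = +4.49 V, with n = 5.
ΔG° = −nFE° = −RT ln K, so ln K = nFE°/(RT) = (5)(96485)(+4.49) / ((8.314)(353)) = 738.060.
log₁₀ K = 738.060 / ln 10 = 320.5.

320.5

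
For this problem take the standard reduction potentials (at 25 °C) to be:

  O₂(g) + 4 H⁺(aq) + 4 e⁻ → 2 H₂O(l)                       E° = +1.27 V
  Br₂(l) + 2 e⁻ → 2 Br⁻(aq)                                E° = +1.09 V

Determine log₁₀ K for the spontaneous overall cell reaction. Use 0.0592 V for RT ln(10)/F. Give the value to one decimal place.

12.2

Cathode: O₂/H₂O; anode: Br₂/Br⁻. E°cell = +0.18 V, n = 4.
log K = nE°cell / 0.0592 = (4)(+0.18) / 0.0592 = 12.2.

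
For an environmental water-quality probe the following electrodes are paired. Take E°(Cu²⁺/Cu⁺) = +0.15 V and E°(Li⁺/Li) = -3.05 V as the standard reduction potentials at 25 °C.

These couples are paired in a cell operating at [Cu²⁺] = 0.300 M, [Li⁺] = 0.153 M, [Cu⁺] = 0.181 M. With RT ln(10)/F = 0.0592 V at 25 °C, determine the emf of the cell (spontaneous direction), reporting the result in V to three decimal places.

Cu²⁺/Cu⁺ is the cathode (higher E°), Li⁺/Li the anode: E°cell = +0.15 − (-3.05) = +3.20 V, n = 1.
Overall: Cu²⁺(aq) + Li(s) → Cu⁺(aq) + Li⁺(aq)
Q = [Cu⁺]·[Li⁺] / ([Cu²⁺]); log Q = -1.035.
E = E° − (0.0592/n) log Q = +3.20 − (0.0592/1)(-1.035) = +3.261 V.

+3.261 V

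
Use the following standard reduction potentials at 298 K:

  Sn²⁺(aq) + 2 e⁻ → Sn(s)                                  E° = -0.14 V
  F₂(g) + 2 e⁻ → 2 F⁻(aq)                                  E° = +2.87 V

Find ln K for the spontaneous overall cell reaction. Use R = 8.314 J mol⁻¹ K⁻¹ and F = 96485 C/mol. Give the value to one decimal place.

234.4

Cathode: F₂/F⁻; anode: Sn²⁺/Sn. E°cell = (+2.87) − (-0.14) = +3.01 V, with n = 2.
ΔG° = −nFE° = −RT ln K, so ln K = nFE°/(RT) = (2)(96485)(+3.01) / ((8.314)(298)) = 234.439.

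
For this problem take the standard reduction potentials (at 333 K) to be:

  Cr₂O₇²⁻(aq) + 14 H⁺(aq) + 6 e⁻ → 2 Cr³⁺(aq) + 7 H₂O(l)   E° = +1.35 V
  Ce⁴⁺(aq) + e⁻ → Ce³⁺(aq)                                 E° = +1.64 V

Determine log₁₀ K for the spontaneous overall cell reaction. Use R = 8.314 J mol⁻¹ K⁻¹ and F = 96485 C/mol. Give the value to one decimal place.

Cathode: Ce⁴⁺/Ce³⁺; anode: Cr₂O₇²⁻/Cr³⁺. E°cell = (+1.64) − (+1.35) = +0.29 V, with n = 6.
ΔG° = −nFE° = −RT ln K, so ln K = nFE°/(RT) = (6)(96485)(+0.29) / ((8.314)(333)) = 60.639.
log₁₀ K = 60.639 / ln 10 = 26.3.

26.3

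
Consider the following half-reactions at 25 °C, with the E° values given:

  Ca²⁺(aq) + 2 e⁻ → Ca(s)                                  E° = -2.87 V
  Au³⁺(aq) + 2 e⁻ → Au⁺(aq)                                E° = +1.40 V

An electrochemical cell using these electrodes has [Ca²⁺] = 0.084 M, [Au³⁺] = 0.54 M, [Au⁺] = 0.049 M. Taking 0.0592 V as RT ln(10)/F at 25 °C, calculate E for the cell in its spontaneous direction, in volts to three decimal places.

Au³⁺/Au⁺ is the cathode (higher E°), Ca²⁺/Ca the anode: E°cell = +1.40 − (-2.87) = +4.27 V, n = 2.
Overall: Au³⁺(aq) + Ca(s) → Au⁺(aq) + Ca²⁺(aq)
Q = [Au⁺]·[Ca²⁺] / ([Au³⁺]); log Q = -2.118.
E = E° − (0.0592/n) log Q = +4.27 − (0.0592/2)(-2.118) = +4.333 V.

+4.333 V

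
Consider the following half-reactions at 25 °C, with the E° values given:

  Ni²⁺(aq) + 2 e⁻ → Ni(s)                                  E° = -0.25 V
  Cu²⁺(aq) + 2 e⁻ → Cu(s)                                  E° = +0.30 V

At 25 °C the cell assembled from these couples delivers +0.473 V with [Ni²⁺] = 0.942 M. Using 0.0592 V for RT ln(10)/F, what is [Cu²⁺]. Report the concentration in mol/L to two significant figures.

0.0024 M

Cu²⁺/Cu is the cathode, Ni²⁺/Ni the anode: E°cell = +0.55 V, n = 2.
Overall reaction: Cu²⁺(aq) + Ni(s) → Cu(s) + Ni²⁺(aq); Q = [Ni²⁺]^1/[Cu²⁺]^1.
From E = E° − (0.0592/n) log Q: log Q = (E° − E)·n/0.0592 = (+0.55 − (+0.473))·2/0.0592 = 2.6014.
So 1·log[Cu²⁺] = 1·log(0.942) − log Q = -0.0259 − (2.6014) = -2.6273; [Cu²⁺] = 10^(-2.6273) ≈ 0.0024 M.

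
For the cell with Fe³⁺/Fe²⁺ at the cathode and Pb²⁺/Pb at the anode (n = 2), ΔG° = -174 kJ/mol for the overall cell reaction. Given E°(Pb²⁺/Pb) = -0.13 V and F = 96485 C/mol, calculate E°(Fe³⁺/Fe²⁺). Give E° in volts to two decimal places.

E°cell = −ΔG°/(nF) = −(-174×10³)/((2)(96485)) = +0.902 V.
Since Fe³⁺/Fe²⁺ is the cathode and Pb²⁺/Pb the anode, E°cell = E°(Fe³⁺/Fe²⁺) − E°(Pb²⁺/Pb).
So E°(Fe³⁺/Fe²⁺) = E°cell + E°(Pb²⁺/Pb) = +0.902 + (-0.13) = +0.77 V.

+0.77 V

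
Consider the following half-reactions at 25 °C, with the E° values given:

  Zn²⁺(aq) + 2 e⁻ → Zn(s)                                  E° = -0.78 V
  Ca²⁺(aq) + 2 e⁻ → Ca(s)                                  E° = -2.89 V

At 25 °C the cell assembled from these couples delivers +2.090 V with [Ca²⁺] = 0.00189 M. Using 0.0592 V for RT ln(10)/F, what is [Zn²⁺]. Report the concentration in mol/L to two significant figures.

0.00040 M

Zn²⁺/Zn is the cathode, Ca²⁺/Ca the anode: E°cell = +2.11 V, n = 2.
Overall reaction: Zn²⁺(aq) + Ca(s) → Zn(s) + Ca²⁺(aq); Q = [Ca²⁺]^1/[Zn²⁺]^1.
From E = E° − (0.0592/n) log Q: log Q = (E° − E)·n/0.0592 = (+2.11 − (+2.090))·2/0.0592 = 0.6757.
So 1·log[Zn²⁺] = 1·log(0.00189) − log Q = -2.7235 − (0.6757) = -3.3992; [Zn²⁺] = 10^(-3.3992) ≈ 0.00040 M.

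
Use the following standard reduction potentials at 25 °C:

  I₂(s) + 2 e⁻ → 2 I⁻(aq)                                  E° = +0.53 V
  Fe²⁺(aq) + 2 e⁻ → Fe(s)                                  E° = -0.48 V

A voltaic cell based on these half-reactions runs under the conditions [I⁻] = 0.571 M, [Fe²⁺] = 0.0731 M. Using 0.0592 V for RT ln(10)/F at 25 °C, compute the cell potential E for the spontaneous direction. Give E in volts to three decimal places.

+1.058 V

I₂/I⁻ is the cathode (higher E°), Fe²⁺/Fe the anode: E°cell = +0.53 − (-0.48) = +1.01 V, n = 2.
Overall: I₂(s) + Fe(s) → 2 I⁻(aq) + Fe²⁺(aq)
Q = [I⁻]^2·[Fe²⁺]; log Q = -1.623.
E = E° − (0.0592/n) log Q = +1.01 − (0.0592/2)(-1.623) = +1.058 V.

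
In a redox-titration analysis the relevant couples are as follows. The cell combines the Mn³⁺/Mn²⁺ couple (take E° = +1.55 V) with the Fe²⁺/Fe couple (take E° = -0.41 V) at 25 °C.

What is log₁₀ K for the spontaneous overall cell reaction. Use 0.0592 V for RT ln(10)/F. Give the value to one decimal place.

66.2

Cathode: Mn³⁺/Mn²⁺; anode: Fe²⁺/Fe. E°cell = +1.96 V, n = 2.
log K = nE°cell / 0.0592 = (2)(+1.96) / 0.0592 = 66.2.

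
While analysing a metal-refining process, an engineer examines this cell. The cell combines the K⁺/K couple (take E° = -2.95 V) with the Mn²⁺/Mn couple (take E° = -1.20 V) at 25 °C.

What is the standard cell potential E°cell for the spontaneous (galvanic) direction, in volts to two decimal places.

The Mn²⁺/Mn couple has the higher reduction potential, so it is the cathode; K⁺/K is oxidised at the anode.
E°cell = E°(cathode) − E°(anode) = (-1.20) − (-2.95) = +1.75 V.

+1.75 V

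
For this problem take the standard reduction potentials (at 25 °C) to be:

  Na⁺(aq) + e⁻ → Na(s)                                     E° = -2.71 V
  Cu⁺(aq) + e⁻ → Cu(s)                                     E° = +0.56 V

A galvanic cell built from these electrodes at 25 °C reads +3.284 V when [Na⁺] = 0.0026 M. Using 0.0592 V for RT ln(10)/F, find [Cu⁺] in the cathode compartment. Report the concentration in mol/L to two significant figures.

0.0045 M

Cu⁺/Cu is the cathode, Na⁺/Na the anode: E°cell = +3.27 V, n = 1.
Overall reaction: Cu⁺(aq) + Na(s) → Cu(s) + Na⁺(aq); Q = [Na⁺]^1/[Cu⁺]^1.
From E = E° − (0.0592/n) log Q: log Q = (E° − E)·n/0.0592 = (+3.27 − (+3.284))·1/0.0592 = -0.2365.
So 1·log[Cu⁺] = 1·log(0.0026) − log Q = -2.5850 − (-0.2365) = -2.3485; [Cu⁺] = 10^(-2.3485) ≈ 0.0045 M.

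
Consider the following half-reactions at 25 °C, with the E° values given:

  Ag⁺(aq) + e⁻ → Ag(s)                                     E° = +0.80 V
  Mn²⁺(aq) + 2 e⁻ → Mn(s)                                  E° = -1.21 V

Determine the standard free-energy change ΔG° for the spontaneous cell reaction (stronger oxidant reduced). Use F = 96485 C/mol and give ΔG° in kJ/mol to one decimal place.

-387.9 kJ/mol

Ag⁺/Ag (E° = +0.80 V) is the cathode; Mn²⁺/Mn (E° = -1.21 V) is the anode, so E°cell = +2.01 V.
Balancing electrons gives n = 2 (lcm of 1 and 2).
ΔG° = −nFE° = −(2)(96485)(+2.01) = -387,870 J = -387.9 kJ/mol.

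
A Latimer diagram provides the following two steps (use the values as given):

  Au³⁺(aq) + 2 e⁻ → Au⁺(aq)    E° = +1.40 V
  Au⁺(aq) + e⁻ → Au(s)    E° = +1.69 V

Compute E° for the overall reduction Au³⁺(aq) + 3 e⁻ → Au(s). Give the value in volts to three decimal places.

Since ΔG° = −nFE° is additive over sequential reductions, n₃E°₃ = n₁E°₁ + n₂E°₂.
E°₃ = (2×+1.40 + 1×+1.69) / 3 = (+4.490) / 3 = +1.497 V.

+1.497 V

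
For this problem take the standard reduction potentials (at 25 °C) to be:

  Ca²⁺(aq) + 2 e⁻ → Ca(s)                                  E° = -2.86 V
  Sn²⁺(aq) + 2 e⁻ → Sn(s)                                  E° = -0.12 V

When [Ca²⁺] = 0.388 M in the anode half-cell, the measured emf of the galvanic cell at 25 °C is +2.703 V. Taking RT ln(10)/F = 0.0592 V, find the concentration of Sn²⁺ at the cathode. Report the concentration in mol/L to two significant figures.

Sn²⁺/Sn is the cathode, Ca²⁺/Ca the anode: E°cell = +2.74 V, n = 2.
Overall reaction: Sn²⁺(aq) + Ca(s) → Sn(s) + Ca²⁺(aq); Q = [Ca²⁺]^1/[Sn²⁺]^1.
From E = E° − (0.0592/n) log Q: log Q = (E° − E)·n/0.0592 = (+2.74 − (+2.703))·2/0.0592 = 1.2500.
So 1·log[Sn²⁺] = 1·log(0.388) − log Q = -0.4112 − (1.2500) = -1.6612; [Sn²⁺] = 10^(-1.6612) ≈ 0.022 M.

0.022 M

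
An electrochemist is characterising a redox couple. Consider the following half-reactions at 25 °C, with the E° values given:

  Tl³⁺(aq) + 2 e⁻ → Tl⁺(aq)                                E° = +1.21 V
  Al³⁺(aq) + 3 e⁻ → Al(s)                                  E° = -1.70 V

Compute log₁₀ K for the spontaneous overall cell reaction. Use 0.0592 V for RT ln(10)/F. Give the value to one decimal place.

Cathode: Tl³⁺/Tl⁺; anode: Al³⁺/Al. E°cell = +2.91 V, n = 6.
log K = nE°cell / 0.0592 = (6)(+2.91) / 0.0592 = 294.9.

294.9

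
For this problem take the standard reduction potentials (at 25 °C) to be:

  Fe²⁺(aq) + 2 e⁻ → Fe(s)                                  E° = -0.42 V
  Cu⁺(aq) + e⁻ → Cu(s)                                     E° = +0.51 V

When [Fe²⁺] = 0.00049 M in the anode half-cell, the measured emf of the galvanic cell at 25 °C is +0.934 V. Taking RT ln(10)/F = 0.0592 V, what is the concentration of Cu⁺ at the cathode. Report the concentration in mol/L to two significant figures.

0.026 M

Cu⁺/Cu is the cathode, Fe²⁺/Fe the anode: E°cell = +0.93 V, n = 2.
Overall reaction: 2 Cu⁺(aq) + Fe(s) → 2 Cu(s) + Fe²⁺(aq); Q = [Fe²⁺]^1/[Cu⁺]^2.
From E = E° − (0.0592/n) log Q: log Q = (E° − E)·n/0.0592 = (+0.93 − (+0.934))·2/0.0592 = -0.1351.
So 2·log[Cu⁺] = 1·log(0.00049) − log Q = -3.3098 − (-0.1351) = -3.1747; log[Cu⁺] = -3.1747 / 2 = -1.5874; [Cu⁺] = 10^(-1.5874) ≈ 0.026 M.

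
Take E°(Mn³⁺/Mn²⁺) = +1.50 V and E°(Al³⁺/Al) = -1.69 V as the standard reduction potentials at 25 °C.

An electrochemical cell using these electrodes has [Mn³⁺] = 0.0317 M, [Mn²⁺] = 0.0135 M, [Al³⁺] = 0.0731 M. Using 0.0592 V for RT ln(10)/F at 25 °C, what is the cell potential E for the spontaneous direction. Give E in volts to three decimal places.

Mn³⁺/Mn²⁺ is the cathode (higher E°), Al³⁺/Al the anode: E°cell = +1.50 − (-1.69) = +3.19 V, n = 3.
Overall: 3 Mn³⁺(aq) + Al(s) → 3 Mn²⁺(aq) + Al³⁺(aq)
Q = [Mn²⁺]^3·[Al³⁺] / ([Mn³⁺]^3); log Q = -2.248.
E = E° − (0.0592/n) log Q = +3.19 − (0.0592/3)(-2.248) = +3.234 V.

+3.234 V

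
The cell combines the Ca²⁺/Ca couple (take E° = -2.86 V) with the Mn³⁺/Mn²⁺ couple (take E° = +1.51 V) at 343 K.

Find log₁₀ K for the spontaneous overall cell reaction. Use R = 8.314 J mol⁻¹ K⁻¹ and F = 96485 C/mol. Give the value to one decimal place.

128.4

Cathode: Mn³⁺/Mn²⁺; anode: Ca²⁺/Ca. E°cell = (+1.51) − (-2.86) = +4.37 V, with n = 2.
ΔG° = −nFE° = −RT ln K, so ln K = nFE°/(RT) = (2)(96485)(+4.37) / ((8.314)(343)) = 295.711.
log₁₀ K = 295.711 / ln 10 = 128.4.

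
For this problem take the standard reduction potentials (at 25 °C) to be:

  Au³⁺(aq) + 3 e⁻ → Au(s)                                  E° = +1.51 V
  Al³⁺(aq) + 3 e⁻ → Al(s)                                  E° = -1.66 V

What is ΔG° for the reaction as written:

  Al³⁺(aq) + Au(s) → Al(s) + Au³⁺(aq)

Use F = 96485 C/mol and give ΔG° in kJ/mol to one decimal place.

As written, Al³⁺/Al is reduced (cathode) and Au³⁺/Au is oxidised (anode), so E°cell = (-1.66) − (+1.51) = -3.17 V.
Balancing electrons gives n = 3.
ΔG° = −nFE° = −(3)(96485)(-3.17) = 917,572 J = +917.6 kJ/mol.

+917.6 kJ/mol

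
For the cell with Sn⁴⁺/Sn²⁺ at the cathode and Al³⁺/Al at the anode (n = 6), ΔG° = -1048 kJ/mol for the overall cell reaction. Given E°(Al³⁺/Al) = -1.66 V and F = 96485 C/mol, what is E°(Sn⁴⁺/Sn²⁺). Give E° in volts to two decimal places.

E°cell = −ΔG°/(nF) = −(-1048×10³)/((6)(96485)) = +1.810 V.
Since Sn⁴⁺/Sn²⁺ is the cathode and Al³⁺/Al the anode, E°cell = E°(Sn⁴⁺/Sn²⁺) − E°(Al³⁺/Al).
So E°(Sn⁴⁺/Sn²⁺) = E°cell + E°(Al³⁺/Al) = +1.810 + (-1.66) = +0.15 V.

+0.15 V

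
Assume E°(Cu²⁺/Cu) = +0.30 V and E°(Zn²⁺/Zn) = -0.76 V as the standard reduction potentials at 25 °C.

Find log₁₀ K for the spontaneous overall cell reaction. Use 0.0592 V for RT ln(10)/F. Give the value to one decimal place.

Cathode: Cu²⁺/Cu; anode: Zn²⁺/Zn. E°cell = +1.06 V, n = 2.
log K = nE°cell / 0.0592 = (2)(+1.06) / 0.0592 = 35.8.

35.8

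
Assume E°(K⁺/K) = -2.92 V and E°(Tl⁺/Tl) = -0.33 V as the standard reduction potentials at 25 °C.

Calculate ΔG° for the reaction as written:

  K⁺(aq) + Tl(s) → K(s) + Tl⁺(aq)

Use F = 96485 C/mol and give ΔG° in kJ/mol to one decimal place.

+249.9 kJ/mol

As written, K⁺/K is reduced (cathode) and Tl⁺/Tl is oxidised (anode), so E°cell = (-2.92) − (-0.33) = -2.59 V.
Balancing electrons gives n = 1.
ΔG° = −nFE° = −(1)(96485)(-2.59) = 249,896 J = +249.9 kJ/mol.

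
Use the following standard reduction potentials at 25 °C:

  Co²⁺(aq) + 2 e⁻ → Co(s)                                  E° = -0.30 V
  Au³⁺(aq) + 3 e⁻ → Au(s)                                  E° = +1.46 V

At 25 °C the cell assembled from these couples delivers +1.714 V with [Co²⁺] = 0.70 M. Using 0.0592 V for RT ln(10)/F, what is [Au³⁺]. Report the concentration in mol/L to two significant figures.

0.0027 M

Au³⁺/Au is the cathode, Co²⁺/Co the anode: E°cell = +1.76 V, n = 6.
Overall reaction: 2 Au³⁺(aq) + 3 Co(s) → 2 Au(s) + 3 Co²⁺(aq); Q = [Co²⁺]^3/[Au³⁺]^2.
From E = E° − (0.0592/n) log Q: log Q = (E° − E)·n/0.0592 = (+1.76 − (+1.714))·6/0.0592 = 4.6622.
So 2·log[Au³⁺] = 3·log(0.7) − log Q = -0.4647 − (4.6622) = -5.1269; log[Au³⁺] = -5.1269 / 2 = -2.5635; [Au³⁺] = 10^(-2.5635) ≈ 0.0027 M.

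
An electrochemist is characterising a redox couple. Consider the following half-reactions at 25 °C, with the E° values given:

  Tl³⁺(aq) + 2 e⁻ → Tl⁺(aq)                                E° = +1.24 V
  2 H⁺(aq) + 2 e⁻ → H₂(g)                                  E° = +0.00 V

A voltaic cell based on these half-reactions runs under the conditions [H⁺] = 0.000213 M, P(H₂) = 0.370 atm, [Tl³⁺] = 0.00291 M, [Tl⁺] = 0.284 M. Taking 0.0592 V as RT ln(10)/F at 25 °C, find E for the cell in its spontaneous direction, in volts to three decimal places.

Tl³⁺/Tl⁺ is the cathode (higher E°), H⁺/H₂ the anode: E°cell = +1.24 − (+0.00) = +1.24 V, n = 2.
Overall: Tl³⁺(aq) + H₂(g) → Tl⁺(aq) + 2 H⁺(aq)
Q = [Tl⁺]·[H⁺]^2 / ([Tl³⁺]·P(H₂)); log Q = -4.922.
E = E° − (0.0592/n) log Q = +1.24 − (0.0592/2)(-4.922) = +1.386 V.

+1.386 V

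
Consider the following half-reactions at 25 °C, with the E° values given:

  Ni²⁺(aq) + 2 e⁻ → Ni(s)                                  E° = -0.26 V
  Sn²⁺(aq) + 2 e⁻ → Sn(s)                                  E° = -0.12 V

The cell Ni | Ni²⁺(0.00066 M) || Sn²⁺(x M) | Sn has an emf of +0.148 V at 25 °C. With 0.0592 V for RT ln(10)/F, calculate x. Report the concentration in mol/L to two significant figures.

Sn²⁺/Sn is the cathode, Ni²⁺/Ni the anode: E°cell = +0.14 V, n = 2.
Overall reaction: Sn²⁺(aq) + Ni(s) → Sn(s) + Ni²⁺(aq); Q = [Ni²⁺]^1/[Sn²⁺]^1.
From E = E° − (0.0592/n) log Q: log Q = (E° − E)·n/0.0592 = (+0.14 − (+0.148))·2/0.0592 = -0.2703.
So 1·log[Sn²⁺] = 1·log(0.00066) − log Q = -3.1805 − (-0.2703) = -2.9102; [Sn²⁺] = 10^(-2.9102) ≈ 0.0012 M.

0.0012 M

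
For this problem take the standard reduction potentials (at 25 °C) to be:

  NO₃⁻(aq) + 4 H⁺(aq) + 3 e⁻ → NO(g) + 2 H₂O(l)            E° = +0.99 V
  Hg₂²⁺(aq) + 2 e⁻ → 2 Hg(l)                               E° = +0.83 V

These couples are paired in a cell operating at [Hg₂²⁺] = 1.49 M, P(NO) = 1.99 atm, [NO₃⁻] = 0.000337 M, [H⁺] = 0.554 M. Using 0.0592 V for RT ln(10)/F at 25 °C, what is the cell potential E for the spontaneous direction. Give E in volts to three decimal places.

NO₃⁻/NO is the cathode (higher E°), Hg₂²⁺/Hg the anode: E°cell = +0.99 − (+0.83) = +0.16 V, n = 6.
Overall: 2 NO₃⁻(aq) + 8 H⁺(aq) + 6 Hg(l) → 2 NO(g) + 4 H₂O(l) + 3 Hg₂²⁺(aq)
Q = P(NO)^2·[Hg₂²⁺]^3 / ([NO₃⁻]^2·[H⁺]^8); log Q = 10.114.
E = E° − (0.0592/n) log Q = +0.16 − (0.0592/6)(10.114) = +0.060 V.

+0.060 V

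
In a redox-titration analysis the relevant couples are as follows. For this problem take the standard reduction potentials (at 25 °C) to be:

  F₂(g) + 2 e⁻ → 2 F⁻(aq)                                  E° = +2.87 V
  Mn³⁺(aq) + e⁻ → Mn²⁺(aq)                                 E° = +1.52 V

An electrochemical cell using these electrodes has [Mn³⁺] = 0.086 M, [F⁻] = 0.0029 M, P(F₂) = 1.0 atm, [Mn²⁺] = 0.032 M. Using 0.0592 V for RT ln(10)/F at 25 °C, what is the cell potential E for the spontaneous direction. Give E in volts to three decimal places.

F₂/F⁻ is the cathode (higher E°), Mn³⁺/Mn²⁺ the anode: E°cell = +2.87 − (+1.52) = +1.35 V, n = 2.
Overall: F₂(g) + 2 Mn²⁺(aq) → 2 F⁻(aq) + 2 Mn³⁺(aq)
Q = [F⁻]^2·[Mn³⁺]^2 / (P(F₂)·[Mn²⁺]^2); log Q = -4.217.
E = E° − (0.0592/n) log Q = +1.35 − (0.0592/2)(-4.217) = +1.475 V.

+1.475 V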